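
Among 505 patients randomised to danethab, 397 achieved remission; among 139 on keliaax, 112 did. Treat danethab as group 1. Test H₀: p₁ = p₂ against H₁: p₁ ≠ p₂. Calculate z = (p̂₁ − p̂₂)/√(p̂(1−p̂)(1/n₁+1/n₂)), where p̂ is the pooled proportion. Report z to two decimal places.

p̂₁ = 397/505 = 0.78614, p̂₂ = 112/139 = 0.80576.
Pooled p̂ = (397+112)/(505+139) = 509/644 = 0.79037.
SE = √(p̂(1−p̂)(1/n₁+1/n₂)) = √(0.79037·0.20963·0.00917444) = √(0.00152006) = 0.03899.
z = (0.78614 − 0.80576)/0.03899 = -0.01962/0.03899 = -0.50.

z = -0.50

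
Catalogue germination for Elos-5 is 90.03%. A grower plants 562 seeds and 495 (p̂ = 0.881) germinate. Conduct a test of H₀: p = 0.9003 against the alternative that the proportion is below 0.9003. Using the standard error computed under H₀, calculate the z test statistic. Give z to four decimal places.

p̂ = 495/562 ≈ 0.880783.
Under H₀, SE = √(0.9003·0.0997/562) = √(0.000159715) = 0.012638.
z = (0.880783 − 0.9003)/0.012638 = -0.019517/0.012638 = -1.5443.
p-value = P(Z < -1.544) ≈ 0.0613.

z = -1.5443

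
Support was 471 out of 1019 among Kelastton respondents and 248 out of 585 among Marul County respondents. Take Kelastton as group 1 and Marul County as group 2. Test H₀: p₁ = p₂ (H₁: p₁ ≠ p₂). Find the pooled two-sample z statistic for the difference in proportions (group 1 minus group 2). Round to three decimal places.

p̂₁ = 471/1019 ≈ 0.46222, p̂₂ = 248/585 ≈ 0.42393.
Pooled p̂ = (471+248)/(1019+585) = 719/1604 = 0.44825.
SE = √(0.247322 × 0.00269076) = 0.02580.
z = (0.46222 − 0.42393)/0.02580 = 0.03829/0.02580 = 1.484.

z = 1.484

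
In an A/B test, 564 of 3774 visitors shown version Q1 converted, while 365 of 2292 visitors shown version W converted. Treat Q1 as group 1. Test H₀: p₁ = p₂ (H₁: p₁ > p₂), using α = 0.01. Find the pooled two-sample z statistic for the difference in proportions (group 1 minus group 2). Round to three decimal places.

p̂₁ = 564/3774 ≈ 0.14944, p̂₂ = 365/2292 ≈ 0.15925.
Pooled p̂ = (564+365)/(3774+2292) = 929/6066 = 0.15315.
SE = √(0.129694 × 0.000701271) = 0.00954.
z = (0.14944 − 0.15925)/0.00954 = -0.00981/0.00954 = -1.028.
p-value = P(Z > -1.028) ≈ 0.8481; since p > α = 0.01, fail to reject H₀.

z = -1.028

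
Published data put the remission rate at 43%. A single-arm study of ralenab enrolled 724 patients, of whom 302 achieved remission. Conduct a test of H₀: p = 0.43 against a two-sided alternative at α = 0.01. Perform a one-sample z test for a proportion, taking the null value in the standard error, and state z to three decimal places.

p̂ = 302/724 ≈ 0.417127.
Under H₀, SE = √(0.43·0.57/724) = √(0.000338536) = 0.018399.
z = (0.417127 − 0.43)/0.018399 = -0.012873/0.018399 = -0.700.
p-value = 2·P(Z > 0.700) ≈ 0.4842, so at α = 0.01 we fail to reject H₀.

z = -0.700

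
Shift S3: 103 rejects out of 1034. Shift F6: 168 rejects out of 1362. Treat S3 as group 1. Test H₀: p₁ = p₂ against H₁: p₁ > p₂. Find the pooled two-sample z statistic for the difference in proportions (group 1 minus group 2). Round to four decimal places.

z = -1.8168

p̂₁ = 103/1034 = 0.099613, p̂₂ = 168/1362 = 0.123348.
Pooled p̂ = (103+168)/(1034+1362) = 271/2396 = 0.113105.
SE = √(p̂(1−p̂)(1/n₁+1/n₂)) = √(0.113105·0.886895·0.00170133) = √(0.000170665) = 0.013064.
z = (0.099613 − 0.123348)/0.013064 = -0.023735/0.013064 = -1.8168.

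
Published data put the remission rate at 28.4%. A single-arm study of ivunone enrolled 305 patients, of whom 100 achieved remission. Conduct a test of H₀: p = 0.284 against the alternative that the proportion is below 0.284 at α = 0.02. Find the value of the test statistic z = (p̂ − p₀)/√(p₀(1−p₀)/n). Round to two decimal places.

z = 1.70

p̂ = 100/305 ≈ 0.3279.
Standard error under H₀: √(0.284×0.716/305) = 0.0258.
z = (0.3279 − 0.284)/0.0258 = 0.0439/0.0258 = 1.70.
p-value = P(Z < 1.699) ≈ 0.9553; since p > α = 0.02, fail to reject H₀.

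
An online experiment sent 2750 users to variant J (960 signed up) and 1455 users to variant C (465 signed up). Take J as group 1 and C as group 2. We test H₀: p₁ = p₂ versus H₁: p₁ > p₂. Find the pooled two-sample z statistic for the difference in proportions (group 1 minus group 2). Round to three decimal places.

p̂₁ = 960/2750 = 0.34909, p̂₂ = 465/1455 = 0.31959.
Pooled p̂ = (960+465)/(2750+1455) = 1425/4205 = 0.33888.
SE = √(0.224041 × 0.00105092) = 0.01534.
z = (0.34909 − 0.31959)/0.01534 = 0.02950/0.01534 = 1.923.
p-value = P(Z > 1.923) ≈ 0.0273.

z = 1.923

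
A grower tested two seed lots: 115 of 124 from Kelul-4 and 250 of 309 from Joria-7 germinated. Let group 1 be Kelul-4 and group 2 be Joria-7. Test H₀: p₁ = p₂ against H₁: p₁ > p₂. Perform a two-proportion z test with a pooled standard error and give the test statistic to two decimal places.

z = 3.06

p̂₁ = 115/124 ≈ 0.9274, p̂₂ = 250/309 ≈ 0.8091.
Pooled p̂ = (115+250)/(124+309) = 365/433 = 0.8430.
SE = √(0.132381 × 0.0113008) = 0.0387.
z = (0.9274 − 0.8091)/0.0387 = 0.1183/0.0387 = 3.06.
p-value = P(Z > 3.060) ≈ 0.0011.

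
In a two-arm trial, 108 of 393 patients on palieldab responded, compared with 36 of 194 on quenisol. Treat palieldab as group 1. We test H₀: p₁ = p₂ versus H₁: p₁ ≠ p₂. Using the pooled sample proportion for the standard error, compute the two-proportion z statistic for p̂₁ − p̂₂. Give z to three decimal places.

z = 2.364

p̂₁ = 108/393 ≈ 0.27481, p̂₂ = 36/194 ≈ 0.18557.
Pooled p̂ = (108+36)/(393+194) = 144/587 = 0.24532.
SE = √(0.185136 × 0.00769917) = 0.03775.
z = (0.27481 − 0.18557)/0.03775 = 0.08924/0.03775 = 2.364.
p-value = 2·P(Z > 2.364) ≈ 0.0181.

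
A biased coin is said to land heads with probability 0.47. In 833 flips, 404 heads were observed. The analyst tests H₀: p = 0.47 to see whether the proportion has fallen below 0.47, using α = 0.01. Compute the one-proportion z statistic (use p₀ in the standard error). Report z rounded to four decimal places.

z = 0.8671

p̂ = 404/833 = 0.484994.
SE = √(p₀(1−p₀)/n) = √(0.2491/833) = 0.017293.
z = (0.484994 − 0.47)/0.017293 = 0.014994/0.017293 = 0.8671.
p-value = P(Z < 0.867) ≈ 0.8070. With α = 0.01, fail to reject H₀.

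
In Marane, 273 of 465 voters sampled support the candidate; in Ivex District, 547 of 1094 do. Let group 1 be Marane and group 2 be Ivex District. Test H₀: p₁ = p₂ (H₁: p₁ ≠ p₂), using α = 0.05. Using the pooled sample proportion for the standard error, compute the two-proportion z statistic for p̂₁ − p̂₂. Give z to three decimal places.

z = 3.151

p̂₁ = 273/465 = 0.58710, p̂₂ = 547/1094 = 0.50000.
Pooled p̂ = (273+547)/(465+1094) = 820/1559 = 0.52598.
SE = √(0.249325 × 0.00306461) = 0.02764.
z = (0.58710 − 0.50000)/0.02764 = 0.08710/0.02764 = 3.151.
p-value = 2·P(Z > 3.151) ≈ 0.0016; since p < α = 0.05, reject H₀.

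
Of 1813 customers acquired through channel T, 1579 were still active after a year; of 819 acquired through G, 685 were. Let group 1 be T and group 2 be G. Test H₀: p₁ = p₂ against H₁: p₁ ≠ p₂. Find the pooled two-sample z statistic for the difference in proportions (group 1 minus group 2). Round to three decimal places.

z = 2.366

p̂₁ = 1579/1813 = 0.87093, p̂₂ = 685/819 = 0.83639.
Pooled p̂ = (1579+685)/(1813+819) = 2264/2632 = 0.86018.
SE = √(0.120269 × 0.00177257) = 0.01460.
z = (0.87093 − 0.83639)/0.01460 = 0.03454/0.01460 = 2.366.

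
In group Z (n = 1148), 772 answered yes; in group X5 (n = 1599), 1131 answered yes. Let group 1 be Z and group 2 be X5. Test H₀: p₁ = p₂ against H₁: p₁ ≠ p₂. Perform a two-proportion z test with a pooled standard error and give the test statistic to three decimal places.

p̂₁ = 772/1148 = 0.67247, p̂₂ = 1131/1599 = 0.70732.
Pooled p̂ = (772+1131)/(1148+1599) = 1903/2747 = 0.69276.
SE = √(p̂(1−p̂)(1/n₁+1/n₂)) = √(0.69276·0.30724·0.00149647) = √(0.000318517) = 0.01785.
z = (0.67247 − 0.70732)/0.01785 = -0.03485/0.01785 = -1.952.

z = -1.952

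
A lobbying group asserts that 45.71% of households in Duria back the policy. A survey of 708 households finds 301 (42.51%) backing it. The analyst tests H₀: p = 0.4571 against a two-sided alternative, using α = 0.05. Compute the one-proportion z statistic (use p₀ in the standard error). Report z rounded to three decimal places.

z = -1.707

p̂ = 301/708 ≈ 0.42514.
Standard error under H₀: √(0.4571×0.5429/708) = 0.01872.
z = (0.42514 − 0.4571)/0.01872 = -0.03196/0.01872 = -1.707.
Two-sided p-value ≈ 2·Φ(−1.707) = 0.0878. With α = 0.05, fail to reject H₀.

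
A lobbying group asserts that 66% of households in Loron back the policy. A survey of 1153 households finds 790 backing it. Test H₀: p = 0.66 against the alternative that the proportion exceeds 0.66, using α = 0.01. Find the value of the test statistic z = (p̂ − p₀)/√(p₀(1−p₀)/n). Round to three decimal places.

z = 1.804

p̂ = 790/1153 = 0.68517.
Under H₀, SE = √(0.66·0.34/1153) = √(0.000194623) = 0.01395.
z = (0.68517 − 0.66)/0.01395 = 0.02517/0.01395 = 1.804.
p-value = P(Z > 1.804) ≈ 0.0356; since p > α = 0.01, fail to reject H₀.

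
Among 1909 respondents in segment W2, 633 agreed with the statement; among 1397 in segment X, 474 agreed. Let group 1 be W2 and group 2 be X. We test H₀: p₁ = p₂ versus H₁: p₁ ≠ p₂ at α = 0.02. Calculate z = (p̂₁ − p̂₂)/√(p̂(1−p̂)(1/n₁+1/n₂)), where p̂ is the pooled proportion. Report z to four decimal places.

p̂₁ = 633/1909 = 0.331587, p̂₂ = 474/1397 = 0.339298.
Pooled p̂ = (633+474)/(1909+1397) = 1107/3306 = 0.334846.
SE = √(0.222724 × 0.00123965) = 0.016616.
z = (0.331587 − 0.339298)/0.016616 = -0.007711/0.016616 = -0.4641.
Two-sided p-value ≈ 2·Φ(−0.464) = 0.6426, so at α = 0.02 we fail to reject H₀.

z = -0.4641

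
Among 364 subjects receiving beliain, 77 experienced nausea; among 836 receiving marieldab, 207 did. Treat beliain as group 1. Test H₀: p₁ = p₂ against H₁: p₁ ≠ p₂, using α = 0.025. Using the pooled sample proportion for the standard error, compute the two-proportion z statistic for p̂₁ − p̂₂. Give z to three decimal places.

p̂₁ = 77/364 = 0.21154, p̂₂ = 207/836 = 0.24761.
Pooled p̂ = (77+207)/(364+836) = 284/1200 = 0.23667.
SE = √(0.180656 × 0.00394342) = 0.02669.
z = (0.21154 − 0.24761)/0.02669 = -0.03607/0.02669 = -1.351.
Two-sided p-value ≈ 2·Φ(−1.351) = 0.1766, so at α = 0.025 we fail to reject H₀.

z = -1.351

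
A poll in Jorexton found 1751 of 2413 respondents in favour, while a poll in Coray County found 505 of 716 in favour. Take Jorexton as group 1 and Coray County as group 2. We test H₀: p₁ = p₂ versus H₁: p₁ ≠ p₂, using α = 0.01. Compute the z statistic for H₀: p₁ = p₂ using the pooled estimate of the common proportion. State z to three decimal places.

p̂₁ = 1751/2413 ≈ 0.725653, p̂₂ = 505/716 ≈ 0.705307.
Pooled p̂ = (1751+505)/(2413+716) = 2256/3129 = 0.720997.
SE = √(0.20116 × 0.00181107) = 0.019087.
z = (0.725653 − 0.705307)/0.019087 = 0.020346/0.019087 = 1.066.
p-value = 2·P(Z > 1.066) ≈ 0.2865. With α = 0.01, fail to reject H₀.

z = 1.066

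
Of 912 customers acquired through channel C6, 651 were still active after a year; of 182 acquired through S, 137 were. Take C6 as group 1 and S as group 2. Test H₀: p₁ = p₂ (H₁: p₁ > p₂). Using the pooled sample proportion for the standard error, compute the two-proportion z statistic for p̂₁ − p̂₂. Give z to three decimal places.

p̂₁ = 651/912 ≈ 0.71382, p̂₂ = 137/182 ≈ 0.75275.
Pooled p̂ = (651+137)/(912+182) = 788/1094 = 0.72029.
SE = √(0.201471 × 0.006591) = 0.03644.
z = (0.71382 − 0.75275)/0.03644 = -0.03893/0.03644 = -1.068.
p-value = P(Z > -1.068) ≈ 0.8573.

z = -1.068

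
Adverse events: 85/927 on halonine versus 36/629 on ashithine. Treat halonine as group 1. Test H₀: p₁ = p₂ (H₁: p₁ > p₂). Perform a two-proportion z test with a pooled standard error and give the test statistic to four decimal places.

p̂₁ = 85/927 = 0.091694, p̂₂ = 36/629 = 0.057234.
Pooled p̂ = (85+36)/(927+629) = 121/1556 = 0.077763.
SE = √(0.0717163 × 0.00266857) = 0.013834.
z = (0.091694 − 0.057234)/0.013834 = 0.034460/0.013834 = 2.4910.

z = 2.4910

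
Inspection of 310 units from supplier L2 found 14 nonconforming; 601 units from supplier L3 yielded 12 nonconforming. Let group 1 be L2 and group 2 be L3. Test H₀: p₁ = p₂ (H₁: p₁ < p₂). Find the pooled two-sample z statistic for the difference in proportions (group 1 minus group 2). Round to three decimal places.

z = 2.164

p̂₁ = 14/310 ≈ 0.04516, p̂₂ = 12/601 ≈ 0.01997.
Pooled p̂ = (14+12)/(310+601) = 26/911 = 0.02854.
SE = √(0.0277255 × 0.0048897) = 0.01164.
z = (0.04516 − 0.01997)/0.01164 = 0.02519/0.01164 = 2.164.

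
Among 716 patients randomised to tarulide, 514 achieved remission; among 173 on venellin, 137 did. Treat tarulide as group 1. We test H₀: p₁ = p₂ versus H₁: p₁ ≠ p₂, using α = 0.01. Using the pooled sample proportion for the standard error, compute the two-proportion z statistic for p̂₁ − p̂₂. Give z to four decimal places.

p̂₁ = 514/716 = 0.717877, p̂₂ = 137/173 = 0.791908.
Pooled p̂ = (514+137)/(716+173) = 651/889 = 0.732283.
SE = √(p̂(1−p̂)(1/n₁+1/n₂)) = √(0.732283·0.267717·0.00717699) = √(0.00140701) = 0.037510.
z = (0.717877 − 0.791908)/0.037510 = -0.074031/0.037510 = -1.9736.
Two-sided p-value ≈ 2·Φ(−1.974) = 0.0484, so at α = 0.01 we fail to reject H₀.

z = -1.9736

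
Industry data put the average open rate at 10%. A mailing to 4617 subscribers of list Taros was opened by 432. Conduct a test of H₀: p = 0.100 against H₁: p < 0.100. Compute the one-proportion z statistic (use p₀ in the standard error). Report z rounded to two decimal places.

z = -1.46

p̂ = 432/4617 = 0.093567.
Standard error under H₀: √(0.1×0.9/4617) = 0.004415.
z = (0.093567 − 0.1)/0.004415 = -0.006433/0.004415 = -1.46.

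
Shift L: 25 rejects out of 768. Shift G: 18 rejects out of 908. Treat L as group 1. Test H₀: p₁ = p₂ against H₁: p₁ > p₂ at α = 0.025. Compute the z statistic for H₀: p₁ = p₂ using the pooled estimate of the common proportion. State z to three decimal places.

p̂₁ = 25/768 ≈ 0.032552, p̂₂ = 18/908 ≈ 0.019824.
Pooled p̂ = (25+18)/(768+908) = 43/1676 = 0.025656.
SE = √(p̂(1−p̂)(1/n₁+1/n₂)) = √(0.025656·0.974344·0.0024034) = √(6.00805e-05) = 0.007751.
z = (0.032552 − 0.019824)/0.007751 = 0.012728/0.007751 = 1.642.
p-value = P(Z > 1.642) ≈ 0.0503, so at α = 0.025 we fail to reject H₀.

z = 1.642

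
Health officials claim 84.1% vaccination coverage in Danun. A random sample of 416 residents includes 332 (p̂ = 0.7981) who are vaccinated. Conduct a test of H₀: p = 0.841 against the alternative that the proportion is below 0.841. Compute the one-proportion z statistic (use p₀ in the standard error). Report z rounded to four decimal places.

p̂ = 332/416 ≈ 0.798077.
Under H₀, SE = √(0.841·0.159/416) = √(0.00032144) = 0.017929.
z = (0.798077 − 0.841)/0.017929 = -0.042923/0.017929 = -2.3941.
p-value = P(Z < -2.394) ≈ 0.0083.

z = -2.3941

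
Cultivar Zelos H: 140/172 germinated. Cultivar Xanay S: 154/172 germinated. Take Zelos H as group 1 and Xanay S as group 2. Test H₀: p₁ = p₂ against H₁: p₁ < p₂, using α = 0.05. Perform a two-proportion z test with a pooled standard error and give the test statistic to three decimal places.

p̂₁ = 140/172 ≈ 0.81395, p̂₂ = 154/172 ≈ 0.89535.
Pooled p̂ = (140+154)/(172+172) = 294/344 = 0.85465.
SE = √(p̂(1−p̂)(1/n₁+1/n₂)) = √(0.85465·0.14535·0.0116279) = √(0.00144445) = 0.03801.
z = (0.81395 − 0.89535)/0.03801 = -0.08140/0.03801 = -2.142.
p-value = P(Z < -2.142) ≈ 0.0161; since p < α = 0.05, reject H₀.

z = -2.142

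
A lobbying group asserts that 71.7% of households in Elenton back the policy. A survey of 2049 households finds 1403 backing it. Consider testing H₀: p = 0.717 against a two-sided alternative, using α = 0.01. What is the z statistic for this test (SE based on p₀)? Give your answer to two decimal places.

z = -3.24

p̂ = 1403/2049 ≈ 0.68472.
Standard error under H₀: √(0.717×0.283/2049) = 0.00995.
z = (0.68472 − 0.717)/0.00995 = -0.03228/0.00995 = -3.24.
Two-sided p-value ≈ 2·Φ(−3.243) = 0.0012. With α = 0.01, reject H₀.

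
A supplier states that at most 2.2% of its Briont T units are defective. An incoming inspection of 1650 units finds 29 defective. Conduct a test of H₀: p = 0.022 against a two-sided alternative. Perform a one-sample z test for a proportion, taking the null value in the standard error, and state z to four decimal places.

z = -1.2252

p̂ = 29/1650 = 0.0175758.
SE = √(p₀(1−p₀)/n) = √(0.021516/1650) = 0.0036111.
z = (0.0175758 − 0.022)/0.0036111 = -0.0044242/0.0036111 = -1.2252.
p-value = 2·P(Z > 1.225) ≈ 0.2205.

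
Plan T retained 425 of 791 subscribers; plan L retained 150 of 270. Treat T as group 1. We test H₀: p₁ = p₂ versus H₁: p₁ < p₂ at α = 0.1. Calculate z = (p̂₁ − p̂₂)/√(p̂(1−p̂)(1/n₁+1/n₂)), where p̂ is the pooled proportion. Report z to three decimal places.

z = -0.520

p̂₁ = 425/791 = 0.53729, p̂₂ = 150/270 = 0.55556.
Pooled p̂ = (425+150)/(791+270) = 575/1061 = 0.54194.
SE = √(p̂(1−p̂)(1/n₁+1/n₂)) = √(0.54194·0.45806·0.00496793) = √(0.00123324) = 0.03512.
z = (0.53729 − 0.55556)/0.03512 = -0.01827/0.03512 = -0.520.
p-value = P(Z < -0.520) ≈ 0.3015. With α = 0.1, fail to reject H₀.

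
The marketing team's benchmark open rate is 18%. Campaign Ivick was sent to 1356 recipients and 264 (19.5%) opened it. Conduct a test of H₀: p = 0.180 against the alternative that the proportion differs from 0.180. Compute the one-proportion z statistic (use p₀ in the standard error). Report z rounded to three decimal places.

p̂ = 264/1356 ≈ 0.19469.
Under H₀, SE = √(0.18·0.82/1356) = √(0.00010885) = 0.01043.
z = (0.19469 − 0.18)/0.01043 = 0.01469/0.01043 = 1.408.
Two-sided p-value ≈ 2·Φ(−1.408) = 0.1591.

z = 1.408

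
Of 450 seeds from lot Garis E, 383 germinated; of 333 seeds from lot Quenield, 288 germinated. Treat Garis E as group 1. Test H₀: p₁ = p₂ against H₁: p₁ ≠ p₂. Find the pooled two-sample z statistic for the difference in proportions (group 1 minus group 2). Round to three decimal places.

z = -0.543

p̂₁ = 383/450 ≈ 0.85111, p̂₂ = 288/333 ≈ 0.86486.
Pooled p̂ = (383+288)/(450+333) = 671/783 = 0.85696.
SE = √(0.122579 × 0.00522523) = 0.02531.
z = (0.85111 − 0.86486)/0.02531 = -0.01375/0.02531 = -0.543.
p-value = 2·P(Z > 0.543) ≈ 0.5868.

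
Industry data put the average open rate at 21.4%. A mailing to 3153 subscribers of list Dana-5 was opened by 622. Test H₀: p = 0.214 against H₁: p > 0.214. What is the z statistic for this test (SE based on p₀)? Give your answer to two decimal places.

z = -2.29

p̂ = 622/3153 ≈ 0.1973.
Under H₀, SE = √(0.214·0.786/3153) = √(5.33473e-05) = 0.0073.
z = (0.1973 − 0.214)/0.0073 = -0.0167/0.0073 = -2.29.
p-value = P(Z > -2.290) ≈ 0.9890.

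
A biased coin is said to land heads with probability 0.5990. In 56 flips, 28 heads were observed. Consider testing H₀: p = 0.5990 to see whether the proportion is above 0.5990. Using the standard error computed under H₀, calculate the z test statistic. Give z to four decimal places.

z = -1.5116

p̂ = 28/56 = 0.500000.
SE = √(p₀(1−p₀)/n) = √(0.2402/56) = 0.065493.
z = (0.500000 − 0.599)/0.065493 = -0.099000/0.065493 = -1.5116.
p-value = P(Z > -1.512) ≈ 0.9347.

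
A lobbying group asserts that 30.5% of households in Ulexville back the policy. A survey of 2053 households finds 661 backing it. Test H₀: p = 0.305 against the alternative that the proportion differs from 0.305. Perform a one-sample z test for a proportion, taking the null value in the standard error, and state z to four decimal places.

p̂ = 661/2053 = 0.321968.
Under H₀, SE = √(0.305·0.695/2053) = √(0.000103251) = 0.010161.
z = (0.321968 − 0.305)/0.010161 = 0.016968/0.010161 = 1.6699.

z = 1.6699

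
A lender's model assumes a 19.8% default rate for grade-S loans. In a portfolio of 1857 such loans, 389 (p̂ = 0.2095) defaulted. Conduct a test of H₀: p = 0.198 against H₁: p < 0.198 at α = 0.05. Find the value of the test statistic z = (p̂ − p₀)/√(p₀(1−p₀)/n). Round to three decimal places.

z = 1.241

p̂ = 389/1857 ≈ 0.20948.
SE = √(p₀(1−p₀)/n) = √(0.1588/1857) = 0.00925.
z = (0.20948 − 0.198)/0.00925 = 0.01148/0.00925 = 1.241.
p-value = P(Z < 1.241) ≈ 0.8927. With α = 0.05, fail to reject H₀.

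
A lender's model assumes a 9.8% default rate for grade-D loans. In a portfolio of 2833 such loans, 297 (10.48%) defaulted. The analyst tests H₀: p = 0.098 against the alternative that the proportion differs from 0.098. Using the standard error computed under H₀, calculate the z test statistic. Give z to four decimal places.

p̂ = 297/2833 = 0.104836.
Standard error under H₀: √(0.098×0.902/2833) = 0.005586.
z = (0.104836 − 0.098)/0.005586 = 0.006836/0.005586 = 1.2238.
p-value = 2·P(Z > 1.224) ≈ 0.2210.

z = 1.2238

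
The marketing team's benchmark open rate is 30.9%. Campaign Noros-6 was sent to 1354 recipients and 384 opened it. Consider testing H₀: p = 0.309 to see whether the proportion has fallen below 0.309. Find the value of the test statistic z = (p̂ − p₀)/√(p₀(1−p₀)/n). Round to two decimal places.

p̂ = 384/1354 = 0.2836.
SE = √(p₀(1−p₀)/n) = √(0.21352/1354) = 0.0126.
z = (0.2836 − 0.309)/0.0126 = -0.0254/0.0126 = -2.02.
p-value = P(Z < -2.022) ≈ 0.0216.

z = -2.02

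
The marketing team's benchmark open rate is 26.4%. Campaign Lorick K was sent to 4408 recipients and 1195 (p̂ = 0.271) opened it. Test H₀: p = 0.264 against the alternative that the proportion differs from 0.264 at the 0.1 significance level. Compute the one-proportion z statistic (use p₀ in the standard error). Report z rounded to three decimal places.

p̂ = 1195/4408 = 0.27110.
Standard error under H₀: √(0.264×0.736/4408) = 0.00664.
z = (0.27110 − 0.264)/0.00664 = 0.00710/0.00664 = 1.069.
p-value = 2·P(Z > 1.069) ≈ 0.2850, so at α = 0.1 we fail to reject H₀.

z = 1.069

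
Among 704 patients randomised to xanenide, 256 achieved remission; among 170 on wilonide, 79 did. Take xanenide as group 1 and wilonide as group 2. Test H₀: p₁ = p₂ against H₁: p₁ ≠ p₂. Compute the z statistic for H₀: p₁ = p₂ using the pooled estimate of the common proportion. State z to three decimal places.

z = -2.433

p̂₁ = 256/704 ≈ 0.363636, p̂₂ = 79/170 ≈ 0.464706.
Pooled p̂ = (256+79)/(704+170) = 335/874 = 0.383295.
SE = √(0.23638 × 0.00730281) = 0.041548.
z = (0.363636 − 0.464706)/0.041548 = -0.101070/0.041548 = -2.433.
Two-sided p-value ≈ 2·Φ(−2.433) = 0.0150.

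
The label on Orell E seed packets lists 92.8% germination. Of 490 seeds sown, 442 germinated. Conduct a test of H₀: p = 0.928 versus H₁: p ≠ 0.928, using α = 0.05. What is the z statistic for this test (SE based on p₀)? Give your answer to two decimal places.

z = -2.22

p̂ = 442/490 = 0.9020.
Under H₀, SE = √(0.928·0.072/490) = √(0.000136359) = 0.0117.
z = (0.9020 − 0.928)/0.0117 = -0.0260/0.0117 = -2.22.
p-value = 2·P(Z > 2.223) ≈ 0.0262, so at α = 0.05 we reject H₀.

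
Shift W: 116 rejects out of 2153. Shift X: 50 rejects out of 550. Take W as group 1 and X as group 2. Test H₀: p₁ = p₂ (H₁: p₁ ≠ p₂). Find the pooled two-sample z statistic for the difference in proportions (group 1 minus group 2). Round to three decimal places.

z = -3.228

p̂₁ = 116/2153 ≈ 0.05388, p̂₂ = 50/550 ≈ 0.09091.
Pooled p̂ = (116+50)/(2153+550) = 166/2703 = 0.06141.
SE = √(p̂(1−p̂)(1/n₁+1/n₂)) = √(0.06141·0.93859·0.00228265) = √(0.000131576) = 0.01147.
z = (0.05388 − 0.09091)/0.01147 = -0.03703/0.01147 = -3.228.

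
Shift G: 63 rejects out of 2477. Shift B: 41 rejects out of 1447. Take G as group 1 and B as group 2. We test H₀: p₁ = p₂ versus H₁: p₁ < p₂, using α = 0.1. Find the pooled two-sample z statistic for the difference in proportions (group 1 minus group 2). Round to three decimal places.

z = -0.546

p̂₁ = 63/2477 ≈ 0.02543, p̂₂ = 41/1447 ≈ 0.02833.
Pooled p̂ = (63+41)/(2477+1447) = 104/3924 = 0.02650.
SE = √(p̂(1−p̂)(1/n₁+1/n₂)) = √(0.02650·0.97350·0.0010948) = √(2.82471e-05) = 0.00531.
z = (0.02543 − 0.02833)/0.00531 = -0.00290/0.00531 = -0.546.
p-value = P(Z < -0.546) ≈ 0.2926. With α = 0.1, fail to reject H₀.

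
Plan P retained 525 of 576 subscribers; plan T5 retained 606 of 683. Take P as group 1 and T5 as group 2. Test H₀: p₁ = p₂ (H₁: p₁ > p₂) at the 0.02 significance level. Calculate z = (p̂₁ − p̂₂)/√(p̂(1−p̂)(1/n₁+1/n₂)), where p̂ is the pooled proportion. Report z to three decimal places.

p̂₁ = 525/576 ≈ 0.91146, p̂₂ = 606/683 ≈ 0.88726.
Pooled p̂ = (525+606)/(576+683) = 1131/1259 = 0.89833.
SE = √(p̂(1−p̂)(1/n₁+1/n₂)) = √(0.89833·0.10167·0.00320024) = √(0.000292283) = 0.01710.
z = (0.91146 − 0.88726)/0.01710 = 0.02420/0.01710 = 1.415.
p-value = P(Z > 1.415) ≈ 0.0785. With α = 0.02, fail to reject H₀.

z = 1.415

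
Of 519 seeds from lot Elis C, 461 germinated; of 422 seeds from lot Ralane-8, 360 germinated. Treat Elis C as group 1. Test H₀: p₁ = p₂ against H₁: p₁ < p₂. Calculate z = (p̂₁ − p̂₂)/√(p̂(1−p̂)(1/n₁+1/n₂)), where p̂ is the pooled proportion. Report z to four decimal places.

z = 1.6084

p̂₁ = 461/519 ≈ 0.888247, p̂₂ = 360/422 ≈ 0.853081.
Pooled p̂ = (461+360)/(519+422) = 821/941 = 0.872476.
SE = √(0.111262 × 0.00429645) = 0.021864.
z = (0.888247 − 0.853081)/0.021864 = 0.035166/0.021864 = 1.6084.
p-value = P(Z < 1.608) ≈ 0.9461.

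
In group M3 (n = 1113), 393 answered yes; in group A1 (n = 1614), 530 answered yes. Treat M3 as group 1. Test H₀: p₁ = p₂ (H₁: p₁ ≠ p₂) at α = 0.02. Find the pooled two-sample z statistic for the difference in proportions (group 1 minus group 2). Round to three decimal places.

z = 1.341

p̂₁ = 393/1113 ≈ 0.35310, p̂₂ = 530/1614 ≈ 0.32838.
Pooled p̂ = (393+530)/(1113+1614) = 923/2727 = 0.33847.
SE = √(p̂(1−p̂)(1/n₁+1/n₂)) = √(0.33847·0.66153·0.00151805) = √(0.000339903) = 0.01844.
z = (0.35310 − 0.32838)/0.01844 = 0.02472/0.01844 = 1.341.
Two-sided p-value ≈ 2·Φ(−1.341) = 0.1799, so at α = 0.02 we fail to reject H₀.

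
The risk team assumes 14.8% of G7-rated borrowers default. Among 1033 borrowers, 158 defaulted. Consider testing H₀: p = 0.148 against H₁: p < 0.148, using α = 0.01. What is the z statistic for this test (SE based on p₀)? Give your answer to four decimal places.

z = 0.4483

p̂ = 158/1033 = 0.152953.
Standard error under H₀: √(0.148×0.852/1033) = 0.011048.
z = (0.152953 − 0.148)/0.011048 = 0.004953/0.011048 = 0.4483.
p-value = P(Z < 0.448) ≈ 0.6730. With α = 0.01, fail to reject H₀.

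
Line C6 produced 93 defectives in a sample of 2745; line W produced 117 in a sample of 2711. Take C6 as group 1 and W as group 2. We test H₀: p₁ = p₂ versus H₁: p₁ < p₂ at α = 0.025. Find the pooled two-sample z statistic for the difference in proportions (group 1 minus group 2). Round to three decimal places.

z = -1.781

p̂₁ = 93/2745 ≈ 0.03388, p̂₂ = 117/2711 ≈ 0.04316.
Pooled p̂ = (93+117)/(2745+2711) = 210/5456 = 0.03849.
SE = √(p̂(1−p̂)(1/n₁+1/n₂)) = √(0.03849·0.96151·0.000733166) = √(2.71332e-05) = 0.00521.
z = (0.03388 − 0.04316)/0.00521 = -0.00928/0.00521 = -1.781.
p-value = P(Z < -1.781) ≈ 0.0374, so at α = 0.025 we fail to reject H₀.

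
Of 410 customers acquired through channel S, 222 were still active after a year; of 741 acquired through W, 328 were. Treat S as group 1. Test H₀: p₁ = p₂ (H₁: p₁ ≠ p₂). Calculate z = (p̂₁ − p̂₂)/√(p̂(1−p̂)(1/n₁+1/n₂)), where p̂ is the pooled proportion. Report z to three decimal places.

p̂₁ = 222/410 = 0.541463, p̂₂ = 328/741 = 0.442645.
Pooled p̂ = (222+328)/(410+741) = 550/1151 = 0.477845.
SE = √(0.249509 × 0.00378855) = 0.030745.
z = (0.541463 − 0.442645)/0.030745 = 0.098818/0.030745 = 3.214.

z = 3.214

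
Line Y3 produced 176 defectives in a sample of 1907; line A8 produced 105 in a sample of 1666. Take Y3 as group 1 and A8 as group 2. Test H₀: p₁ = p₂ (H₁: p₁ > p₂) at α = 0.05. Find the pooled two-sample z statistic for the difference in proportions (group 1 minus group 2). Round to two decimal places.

z = 3.24

p̂₁ = 176/1907 = 0.09229, p̂₂ = 105/1666 = 0.06303.
Pooled p̂ = (176+105)/(1907+1666) = 281/3573 = 0.07865.
SE = √(p̂(1−p̂)(1/n₁+1/n₂)) = √(0.07865·0.92135·0.00112462) = √(8.14906e-05) = 0.00903.
z = (0.09229 − 0.06303)/0.00903 = 0.02926/0.00903 = 3.24.
p-value = P(Z > 3.242) ≈ 0.0006. With α = 0.05, reject H₀.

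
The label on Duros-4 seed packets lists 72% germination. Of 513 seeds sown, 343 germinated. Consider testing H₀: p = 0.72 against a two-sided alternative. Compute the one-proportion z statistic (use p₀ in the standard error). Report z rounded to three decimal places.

p̂ = 343/513 ≈ 0.66862.
Standard error under H₀: √(0.72×0.28/513) = 0.01982.
z = (0.66862 − 0.72)/0.01982 = -0.05138/0.01982 = -2.592.
p-value = 2·P(Z > 2.592) ≈ 0.0095.

z = -2.592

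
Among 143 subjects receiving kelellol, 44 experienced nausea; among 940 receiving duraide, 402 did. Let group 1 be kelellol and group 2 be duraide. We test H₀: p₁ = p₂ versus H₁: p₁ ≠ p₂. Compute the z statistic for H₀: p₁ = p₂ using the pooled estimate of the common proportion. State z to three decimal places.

p̂₁ = 44/143 ≈ 0.307692, p̂₂ = 402/940 ≈ 0.427660.
Pooled p̂ = (44+402)/(143+940) = 446/1083 = 0.411819.
SE = √(0.242224 × 0.00805684) = 0.044176.
z = (0.307692 − 0.427660)/0.044176 = -0.119968/0.044176 = -2.716.
p-value = 2·P(Z > 2.716) ≈ 0.0066.

z = -2.716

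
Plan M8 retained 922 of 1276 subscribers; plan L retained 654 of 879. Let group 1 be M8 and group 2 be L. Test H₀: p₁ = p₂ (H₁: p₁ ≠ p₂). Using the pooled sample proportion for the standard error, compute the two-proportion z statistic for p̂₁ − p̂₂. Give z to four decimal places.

p̂₁ = 922/1276 ≈ 0.722571, p̂₂ = 654/879 ≈ 0.744027.
Pooled p̂ = (922+654)/(1276+879) = 1576/2155 = 0.731323.
SE = √(0.19649 × 0.00192136) = 0.019430.
z = (0.722571 − 0.744027)/0.019430 = -0.021456/0.019430 = -1.1043.
p-value = 2·P(Z > 1.104) ≈ 0.2695.

z = -1.1043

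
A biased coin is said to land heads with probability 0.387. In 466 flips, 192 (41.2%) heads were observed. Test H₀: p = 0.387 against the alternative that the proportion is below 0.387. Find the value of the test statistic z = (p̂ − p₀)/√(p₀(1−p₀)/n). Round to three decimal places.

z = 1.109

p̂ = 192/466 ≈ 0.41202.
Standard error under H₀: √(0.387×0.613/466) = 0.02256.
z = (0.41202 − 0.387)/0.02256 = 0.02502/0.02256 = 1.109.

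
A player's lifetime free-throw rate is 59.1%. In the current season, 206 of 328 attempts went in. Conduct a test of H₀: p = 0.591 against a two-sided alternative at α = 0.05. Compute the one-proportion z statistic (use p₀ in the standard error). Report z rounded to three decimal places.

z = 1.365

p̂ = 206/328 ≈ 0.62805.
SE = √(p₀(1−p₀)/n) = √(0.24172/328) = 0.02715.
z = (0.62805 − 0.591)/0.02715 = 0.03705/0.02715 = 1.365.
Two-sided p-value ≈ 2·Φ(−1.365) = 0.1723. With α = 0.05, fail to reject H₀.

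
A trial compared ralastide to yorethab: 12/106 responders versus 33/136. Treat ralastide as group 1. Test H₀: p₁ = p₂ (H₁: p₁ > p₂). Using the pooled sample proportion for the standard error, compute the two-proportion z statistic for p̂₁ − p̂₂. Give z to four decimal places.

p̂₁ = 12/106 ≈ 0.113208, p̂₂ = 33/136 ≈ 0.242647.
Pooled p̂ = (12+33)/(106+136) = 45/242 = 0.185950.
SE = √(0.151373 × 0.0167869) = 0.050409.
z = (0.113208 − 0.242647)/0.050409 = -0.129439/0.050409 = -2.5678.
p-value = P(Z > -2.568) ≈ 0.9949.

z = -2.5678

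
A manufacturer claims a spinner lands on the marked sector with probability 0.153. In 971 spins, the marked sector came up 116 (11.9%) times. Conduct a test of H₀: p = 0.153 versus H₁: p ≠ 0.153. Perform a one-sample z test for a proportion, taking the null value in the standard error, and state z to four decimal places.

z = -2.9029

p̂ = 116/971 = 0.1194645.
Standard error under H₀: √(0.153×0.847/971) = 0.0115525.
z = (0.1194645 − 0.153)/0.0115525 = -0.0335355/0.0115525 = -2.9029.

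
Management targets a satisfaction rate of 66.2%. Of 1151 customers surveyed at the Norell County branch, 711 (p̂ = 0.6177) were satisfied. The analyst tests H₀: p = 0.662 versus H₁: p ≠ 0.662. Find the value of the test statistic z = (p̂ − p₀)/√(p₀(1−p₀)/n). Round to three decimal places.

p̂ = 711/1151 = 0.61772.
Standard error under H₀: √(0.662×0.338/1151) = 0.01394.
z = (0.61772 − 0.662)/0.01394 = -0.04428/0.01394 = -3.176.

z = -3.176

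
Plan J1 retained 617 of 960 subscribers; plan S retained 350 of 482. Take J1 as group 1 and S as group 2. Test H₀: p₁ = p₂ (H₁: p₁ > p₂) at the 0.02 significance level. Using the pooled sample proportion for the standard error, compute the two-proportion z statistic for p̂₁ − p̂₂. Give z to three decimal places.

p̂₁ = 617/960 = 0.642708, p̂₂ = 350/482 = 0.726141.
Pooled p̂ = (617+350)/(960+482) = 967/1442 = 0.670596.
SE = √(0.220897 × 0.00311636) = 0.026237.
z = (0.642708 − 0.726141)/0.026237 = -0.083433/0.026237 = -3.180.
p-value = P(Z > -3.180) ≈ 0.9993, so at α = 0.02 we fail to reject H₀.

z = -3.180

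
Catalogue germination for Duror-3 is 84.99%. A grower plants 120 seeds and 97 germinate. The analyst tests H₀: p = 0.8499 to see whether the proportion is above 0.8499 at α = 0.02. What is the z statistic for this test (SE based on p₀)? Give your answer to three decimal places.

p̂ = 97/120 = 0.80833.
Under H₀, SE = √(0.8499·0.1501/120) = √(0.00106308) = 0.03260.
z = (0.80833 − 0.8499)/0.03260 = -0.04157/0.03260 = -1.275.
p-value = P(Z > -1.275) ≈ 0.8988. With α = 0.02, fail to reject H₀.

z = -1.275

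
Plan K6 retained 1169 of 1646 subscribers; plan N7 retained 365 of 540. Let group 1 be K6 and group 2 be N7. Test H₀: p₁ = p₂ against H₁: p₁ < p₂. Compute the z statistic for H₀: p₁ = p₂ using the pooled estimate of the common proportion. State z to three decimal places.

z = 1.511

p̂₁ = 1169/1646 ≈ 0.71021, p̂₂ = 365/540 ≈ 0.67593.
Pooled p̂ = (1169+365)/(1646+540) = 1534/2186 = 0.70174.
SE = √(0.209302 × 0.00245939) = 0.02269.
z = (0.71021 − 0.67593)/0.02269 = 0.03428/0.02269 = 1.511.
p-value = P(Z < 1.511) ≈ 0.9346.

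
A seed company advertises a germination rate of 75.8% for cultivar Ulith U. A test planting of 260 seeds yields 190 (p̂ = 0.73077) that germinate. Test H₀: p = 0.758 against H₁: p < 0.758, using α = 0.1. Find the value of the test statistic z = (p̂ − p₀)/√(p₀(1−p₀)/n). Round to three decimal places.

z = -1.025

p̂ = 190/260 = 0.73077.
Standard error under H₀: √(0.758×0.242/260) = 0.02656.
z = (0.73077 − 0.758)/0.02656 = -0.02723/0.02656 = -1.025.
p-value = P(Z < -1.025) ≈ 0.1526. With α = 0.1, fail to reject H₀.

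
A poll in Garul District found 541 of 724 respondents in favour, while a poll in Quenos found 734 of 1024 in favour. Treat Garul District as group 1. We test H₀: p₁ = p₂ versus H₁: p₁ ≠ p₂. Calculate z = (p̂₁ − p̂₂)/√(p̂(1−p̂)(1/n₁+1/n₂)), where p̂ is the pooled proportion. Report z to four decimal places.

z = 1.4111

p̂₁ = 541/724 = 0.747238, p̂₂ = 734/1024 = 0.716797.
Pooled p̂ = (541+734)/(724+1024) = 1275/1748 = 0.729405.
SE = √(0.197373 × 0.00235778) = 0.021572.
z = (0.747238 − 0.716797)/0.021572 = 0.030441/0.021572 = 1.4111.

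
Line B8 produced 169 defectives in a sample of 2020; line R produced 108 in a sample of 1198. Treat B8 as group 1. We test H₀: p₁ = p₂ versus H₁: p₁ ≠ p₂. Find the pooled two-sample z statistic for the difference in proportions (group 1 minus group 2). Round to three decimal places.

z = -0.634

p̂₁ = 169/2020 ≈ 0.08366, p̂₂ = 108/1198 ≈ 0.09015.
Pooled p̂ = (169+108)/(2020+1198) = 277/3218 = 0.08608.
SE = √(0.0786688 × 0.00132977) = 0.01023.
z = (0.08366 − 0.09015)/0.01023 = -0.00649/0.01023 = -0.634.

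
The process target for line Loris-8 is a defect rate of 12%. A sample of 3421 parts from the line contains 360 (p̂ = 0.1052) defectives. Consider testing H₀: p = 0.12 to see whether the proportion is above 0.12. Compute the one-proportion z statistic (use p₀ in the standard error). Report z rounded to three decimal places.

z = -2.658

p̂ = 360/3421 = 0.105232.
SE = √(p₀(1−p₀)/n) = √(0.1056/3421) = 0.005556.
z = (0.105232 − 0.12)/0.005556 = -0.014768/0.005556 = -2.658.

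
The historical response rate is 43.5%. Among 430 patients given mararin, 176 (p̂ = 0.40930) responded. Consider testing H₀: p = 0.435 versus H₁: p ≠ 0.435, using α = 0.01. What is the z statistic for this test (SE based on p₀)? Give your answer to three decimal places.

z = -1.075

p̂ = 176/430 ≈ 0.40930.
Standard error under H₀: √(0.435×0.565/430) = 0.02391.
z = (0.40930 − 0.435)/0.02391 = -0.02570/0.02391 = -1.075.
Two-sided p-value ≈ 2·Φ(−1.075) = 0.2824, so at α = 0.01 we fail to reject H₀.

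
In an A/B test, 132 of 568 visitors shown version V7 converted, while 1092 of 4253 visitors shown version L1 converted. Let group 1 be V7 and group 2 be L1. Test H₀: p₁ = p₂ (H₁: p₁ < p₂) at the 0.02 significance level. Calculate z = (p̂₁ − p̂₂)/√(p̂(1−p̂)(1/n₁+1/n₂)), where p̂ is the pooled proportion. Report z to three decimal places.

z = -1.253

p̂₁ = 132/568 ≈ 0.232394, p̂₂ = 1092/4253 ≈ 0.256760.
Pooled p̂ = (132+1092)/(568+4253) = 1224/4821 = 0.253889.
SE = √(p̂(1−p̂)(1/n₁+1/n₂)) = √(0.253889·0.746111·0.00199569) = √(0.000378043) = 0.019443.
z = (0.232394 − 0.256760)/0.019443 = -0.024366/0.019443 = -1.253.
p-value = P(Z < -1.253) ≈ 0.1051, so at α = 0.02 we fail to reject H₀.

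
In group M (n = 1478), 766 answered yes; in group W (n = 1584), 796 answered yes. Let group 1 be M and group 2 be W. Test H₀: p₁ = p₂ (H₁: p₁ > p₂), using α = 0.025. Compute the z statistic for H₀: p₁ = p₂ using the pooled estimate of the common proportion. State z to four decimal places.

p̂₁ = 766/1478 = 0.518268, p̂₂ = 796/1584 = 0.502525.
Pooled p̂ = (766+796)/(1478+1584) = 1562/3062 = 0.510124.
SE = √(0.249898 × 0.0013079) = 0.018079.
z = (0.518268 − 0.502525)/0.018079 = 0.015743/0.018079 = 0.8708.
p-value = P(Z > 0.871) ≈ 0.1919. With α = 0.025, fail to reject H₀.

z = 0.8708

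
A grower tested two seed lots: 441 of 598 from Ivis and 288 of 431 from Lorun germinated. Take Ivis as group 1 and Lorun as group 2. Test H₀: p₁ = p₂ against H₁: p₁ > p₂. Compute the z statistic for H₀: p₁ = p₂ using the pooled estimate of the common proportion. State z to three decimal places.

p̂₁ = 441/598 = 0.73746, p̂₂ = 288/431 = 0.66821.
Pooled p̂ = (441+288)/(598+431) = 729/1029 = 0.70845.
SE = √(0.206547 × 0.00399243) = 0.02872.
z = (0.73746 − 0.66821)/0.02872 = 0.06925/0.02872 = 2.411.

z = 2.411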